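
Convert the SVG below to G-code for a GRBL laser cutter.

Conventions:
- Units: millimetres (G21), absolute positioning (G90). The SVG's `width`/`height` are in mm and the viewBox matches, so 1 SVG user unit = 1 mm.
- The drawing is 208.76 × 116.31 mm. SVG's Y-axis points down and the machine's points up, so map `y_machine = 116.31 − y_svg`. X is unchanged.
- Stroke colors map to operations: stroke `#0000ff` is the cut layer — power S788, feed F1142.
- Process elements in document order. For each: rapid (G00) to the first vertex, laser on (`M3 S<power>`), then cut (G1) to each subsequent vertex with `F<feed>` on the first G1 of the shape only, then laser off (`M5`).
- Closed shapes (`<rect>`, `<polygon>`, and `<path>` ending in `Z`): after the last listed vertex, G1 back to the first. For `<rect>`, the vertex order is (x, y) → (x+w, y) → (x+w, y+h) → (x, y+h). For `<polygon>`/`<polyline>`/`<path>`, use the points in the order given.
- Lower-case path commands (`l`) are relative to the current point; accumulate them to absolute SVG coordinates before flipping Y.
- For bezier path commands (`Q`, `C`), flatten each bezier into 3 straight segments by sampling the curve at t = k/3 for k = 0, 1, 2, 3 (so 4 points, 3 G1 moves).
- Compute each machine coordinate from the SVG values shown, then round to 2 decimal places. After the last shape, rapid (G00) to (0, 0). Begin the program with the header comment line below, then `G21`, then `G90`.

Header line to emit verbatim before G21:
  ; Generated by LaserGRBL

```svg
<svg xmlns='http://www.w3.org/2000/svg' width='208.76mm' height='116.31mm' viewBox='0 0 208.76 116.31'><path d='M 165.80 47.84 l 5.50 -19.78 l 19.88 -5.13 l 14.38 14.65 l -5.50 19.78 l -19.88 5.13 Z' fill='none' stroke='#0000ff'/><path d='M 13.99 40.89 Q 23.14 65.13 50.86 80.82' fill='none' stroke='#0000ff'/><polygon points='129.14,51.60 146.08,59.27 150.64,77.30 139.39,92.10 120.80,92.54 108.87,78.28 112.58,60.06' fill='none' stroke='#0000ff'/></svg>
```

Since the viewBox matches the mm dimensions, user units are millimetres directly. The only transform is the Y-flip y_m = 116.31 − y_svg.

Shape 1 is a regular polygon drawn with `<path>`. Its stroke #0000ff means cut at S788, F1142. After flipping Y the toolpath is (165.80,68.47) → (171.30,88.25) → (191.18,93.38) → (205.56,78.73) → (200.06,58.95) → (180.18,53.82) → (165.80,68.47), returning to the start.

Shape 2 is a quadratic bezier drawn with `<path>`. Its stroke #0000ff means cut at S788, F1142. After flipping Y the toolpath is (13.99,75.42) → (22.15,60.21) → (34.44,46.90) → (50.86,35.49).

Shape 3 is a regular polygon drawn with `<polygon>`. Its stroke #0000ff means cut at S788, F1142. After flipping Y the toolpath is (129.14,64.71) → (146.08,57.04) → (150.64,39.01) → (139.39,24.21) → (120.80,23.77) → (108.87,38.03) → (112.58,56.25) → (129.14,64.71), returning to the start.

; Generated by LaserGRBL
G21
G90
G00 X165.80 Y68.47
M3 S788
G1 X171.30 Y88.25 F1142
G1 X191.18 Y93.38
G1 X205.56 Y78.73
G1 X200.06 Y58.95
G1 X180.18 Y53.82
G1 X165.80 Y68.47
M5
G00 X13.99 Y75.42
M3 S788
G1 X22.15 Y60.21 F1142
G1 X34.44 Y46.90
G1 X50.86 Y35.49
M5
G00 X129.14 Y64.71
M3 S788
G1 X146.08 Y57.04 F1142
G1 X150.64 Y39.01
G1 X139.39 Y24.21
G1 X120.80 Y23.77
G1 X108.87 Y38.03
G1 X112.58 Y56.25
G1 X129.14 Y64.71
M5
G00 X0.00 Y0.00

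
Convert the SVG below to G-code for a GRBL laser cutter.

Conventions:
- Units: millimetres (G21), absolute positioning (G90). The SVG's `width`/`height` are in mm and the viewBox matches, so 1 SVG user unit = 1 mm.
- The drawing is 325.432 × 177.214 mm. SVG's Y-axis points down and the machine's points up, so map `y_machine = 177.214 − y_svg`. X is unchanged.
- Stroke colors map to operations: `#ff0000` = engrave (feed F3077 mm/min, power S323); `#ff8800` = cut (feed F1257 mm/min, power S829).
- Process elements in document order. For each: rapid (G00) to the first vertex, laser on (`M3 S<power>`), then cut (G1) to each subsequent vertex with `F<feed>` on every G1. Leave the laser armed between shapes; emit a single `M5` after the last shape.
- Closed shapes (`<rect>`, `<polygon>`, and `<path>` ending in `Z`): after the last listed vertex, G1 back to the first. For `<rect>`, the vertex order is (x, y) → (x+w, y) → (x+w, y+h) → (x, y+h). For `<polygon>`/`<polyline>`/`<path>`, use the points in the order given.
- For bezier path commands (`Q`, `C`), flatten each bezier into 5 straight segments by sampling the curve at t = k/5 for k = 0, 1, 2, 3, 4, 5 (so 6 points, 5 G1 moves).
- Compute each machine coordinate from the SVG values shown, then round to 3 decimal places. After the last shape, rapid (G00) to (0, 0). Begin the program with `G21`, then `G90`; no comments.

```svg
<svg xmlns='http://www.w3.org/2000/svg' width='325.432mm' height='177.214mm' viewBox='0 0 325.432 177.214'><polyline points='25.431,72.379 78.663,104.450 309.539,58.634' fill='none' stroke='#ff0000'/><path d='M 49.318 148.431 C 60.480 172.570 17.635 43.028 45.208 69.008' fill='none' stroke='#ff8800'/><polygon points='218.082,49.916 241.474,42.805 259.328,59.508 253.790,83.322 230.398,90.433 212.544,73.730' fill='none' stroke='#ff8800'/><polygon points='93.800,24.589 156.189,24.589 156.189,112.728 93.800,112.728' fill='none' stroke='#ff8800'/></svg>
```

G21
G90
G00 X25.431 Y104.835
M3 S323
G1 X78.663 Y72.764 F3077
G1 X309.539 Y118.580 F3077
G00 X49.318 Y28.783
M3 S829
G1 X50.530 Y30.268 F1257
G1 X44.752 Y53.794 F1257
G1 X37.958 Y84.520 F1257
G1 X36.119 Y107.605 F1257
G1 X45.208 Y108.206 F1257
G00 X218.082 Y127.298
M3 S829
G1 X241.474 Y134.409 F1257
G1 X259.328 Y117.706 F1257
G1 X253.790 Y93.892 F1257
G1 X230.398 Y86.781 F1257
G1 X212.544 Y103.484 F1257
G1 X218.082 Y127.298 F1257
G00 X93.800 Y152.625
M3 S829
G1 X156.189 Y152.625 F1257
G1 X156.189 Y64.486 F1257
G1 X93.800 Y64.486 F1257
G1 X93.800 Y152.625 F1257
M5
G00 X0.000 Y0.000

1 u = 1 mm; y_m = 177.214 − y.

[1] `<polyline>` open polyline, #ff0000→engrave S323 F3077: (25.431,104.835) → (78.663,72.764) → (309.539,118.580)

[2] `<path>` cubic bezier, #ff8800→cut S829 F1257: (49.318,28.783) → (50.530,30.268) → (44.752,53.794) → (37.958,84.520) → (36.119,107.605) → (45.208,108.206)

[3] `<polygon>` regular polygon, #ff8800→cut S829 F1257: (218.082,127.298) → (241.474,134.409) → (259.328,117.706) → (253.790,93.892) → (230.398,86.781) → (212.544,103.484) → (218.082,127.298) (closed)

[4] `<polygon>` rectangle, #ff8800→cut S829 F1257: (93.800,152.625) → (156.189,152.625) → (156.189,64.486) → (93.800,64.486) → (93.800,152.625) (closed)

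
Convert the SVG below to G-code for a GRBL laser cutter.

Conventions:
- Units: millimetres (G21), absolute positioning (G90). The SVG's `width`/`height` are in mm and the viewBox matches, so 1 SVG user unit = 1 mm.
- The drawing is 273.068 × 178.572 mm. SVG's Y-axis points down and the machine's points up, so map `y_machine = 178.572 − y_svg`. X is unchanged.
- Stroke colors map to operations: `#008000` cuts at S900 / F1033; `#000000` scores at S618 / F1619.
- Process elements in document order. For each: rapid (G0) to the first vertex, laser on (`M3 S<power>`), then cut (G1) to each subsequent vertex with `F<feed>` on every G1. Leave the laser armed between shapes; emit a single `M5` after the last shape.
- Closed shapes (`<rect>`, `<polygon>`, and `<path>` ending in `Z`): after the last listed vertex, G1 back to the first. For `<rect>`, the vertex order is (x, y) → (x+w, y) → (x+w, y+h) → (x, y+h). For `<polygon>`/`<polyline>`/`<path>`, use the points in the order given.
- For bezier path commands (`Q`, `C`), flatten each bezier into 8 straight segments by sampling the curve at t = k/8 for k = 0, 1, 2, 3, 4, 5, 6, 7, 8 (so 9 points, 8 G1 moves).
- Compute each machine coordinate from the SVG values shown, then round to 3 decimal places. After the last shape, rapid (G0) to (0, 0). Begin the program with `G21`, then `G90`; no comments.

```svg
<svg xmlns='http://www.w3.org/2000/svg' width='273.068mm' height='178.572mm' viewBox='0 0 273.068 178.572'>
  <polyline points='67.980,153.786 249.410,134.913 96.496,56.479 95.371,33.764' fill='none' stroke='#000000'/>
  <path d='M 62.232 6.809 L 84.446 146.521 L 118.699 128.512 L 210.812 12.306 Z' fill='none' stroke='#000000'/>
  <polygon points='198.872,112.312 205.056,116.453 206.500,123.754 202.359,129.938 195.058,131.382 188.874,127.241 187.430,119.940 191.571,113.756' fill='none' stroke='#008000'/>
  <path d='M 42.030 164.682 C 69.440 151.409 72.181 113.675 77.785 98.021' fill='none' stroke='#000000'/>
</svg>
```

G21
G90
G0 X67.980 Y24.786
M3 S618
G1 X249.410 Y43.659 F1619
G1 X96.496 Y122.093 F1619
G1 X95.371 Y144.808 F1619
G0 X62.232 Y171.763
M3 S618
G1 X84.446 Y32.051 F1619
G1 X118.699 Y50.060 F1619
G1 X210.812 Y166.266 F1619
G1 X62.232 Y171.763 F1619
G0 X198.872 Y66.260
M3 S900
G1 X205.056 Y62.119 F1033
G1 X206.500 Y54.818 F1033
G1 X202.359 Y48.634 F1033
G1 X195.058 Y47.190 F1033
G1 X188.874 Y51.331 F1033
G1 X187.430 Y58.632 F1033
G1 X191.571 Y64.816 F1033
G1 X198.872 Y66.260 F1033
G0 X42.030 Y13.890
M3 S618
G1 X51.206 Y19.923 F1619
G1 X58.392 Y27.704 F1619
G1 X63.911 Y36.687 F1619
G1 X68.085 Y46.328 F1619
G1 X71.236 Y56.080 F1619
G1 X73.689 Y65.398 F1619
G1 X75.764 Y73.737 F1619
G1 X77.785 Y80.551 F1619
M5
G0 X0.000 Y0.000

Since the viewBox matches the mm dimensions, user units are millimetres directly. The only transform is the Y-flip y_m = 178.572 − y_svg.

Shape 1 is a open polyline drawn with `<polyline>`. Its stroke #000000 means score at S618, F1619. After flipping Y the toolpath is (67.980,24.786) → (249.410,43.659) → (96.496,122.093) → (95.371,144.808).

Shape 2 is a closed polygon drawn with `<path>`. Its stroke #000000 means score at S618, F1619. After flipping Y the toolpath is (62.232,171.763) → (84.446,32.051) → (118.699,50.060) → (210.812,166.266) → (62.232,171.763), returning to the start.

Shape 3 is a regular polygon drawn with `<polygon>`. Its stroke #008000 means cut at S900, F1033. After flipping Y the toolpath is (198.872,66.260) → (205.056,62.119) → (206.500,54.818) → (202.359,48.634) → (195.058,47.190) → (188.874,51.331) → (187.430,58.632) → (191.571,64.816) → (198.872,66.260), returning to the start.

Shape 4 is a cubic bezier drawn with `<path>`. Its stroke #000000 means score at S618, F1619. After flipping Y the toolpath is (42.030,13.890) → (51.206,19.923) → (58.392,27.704) → (63.911,36.687) → (68.085,46.328) → (71.236,56.080) → (73.689,65.398) → (75.764,73.737) → (77.785,80.551).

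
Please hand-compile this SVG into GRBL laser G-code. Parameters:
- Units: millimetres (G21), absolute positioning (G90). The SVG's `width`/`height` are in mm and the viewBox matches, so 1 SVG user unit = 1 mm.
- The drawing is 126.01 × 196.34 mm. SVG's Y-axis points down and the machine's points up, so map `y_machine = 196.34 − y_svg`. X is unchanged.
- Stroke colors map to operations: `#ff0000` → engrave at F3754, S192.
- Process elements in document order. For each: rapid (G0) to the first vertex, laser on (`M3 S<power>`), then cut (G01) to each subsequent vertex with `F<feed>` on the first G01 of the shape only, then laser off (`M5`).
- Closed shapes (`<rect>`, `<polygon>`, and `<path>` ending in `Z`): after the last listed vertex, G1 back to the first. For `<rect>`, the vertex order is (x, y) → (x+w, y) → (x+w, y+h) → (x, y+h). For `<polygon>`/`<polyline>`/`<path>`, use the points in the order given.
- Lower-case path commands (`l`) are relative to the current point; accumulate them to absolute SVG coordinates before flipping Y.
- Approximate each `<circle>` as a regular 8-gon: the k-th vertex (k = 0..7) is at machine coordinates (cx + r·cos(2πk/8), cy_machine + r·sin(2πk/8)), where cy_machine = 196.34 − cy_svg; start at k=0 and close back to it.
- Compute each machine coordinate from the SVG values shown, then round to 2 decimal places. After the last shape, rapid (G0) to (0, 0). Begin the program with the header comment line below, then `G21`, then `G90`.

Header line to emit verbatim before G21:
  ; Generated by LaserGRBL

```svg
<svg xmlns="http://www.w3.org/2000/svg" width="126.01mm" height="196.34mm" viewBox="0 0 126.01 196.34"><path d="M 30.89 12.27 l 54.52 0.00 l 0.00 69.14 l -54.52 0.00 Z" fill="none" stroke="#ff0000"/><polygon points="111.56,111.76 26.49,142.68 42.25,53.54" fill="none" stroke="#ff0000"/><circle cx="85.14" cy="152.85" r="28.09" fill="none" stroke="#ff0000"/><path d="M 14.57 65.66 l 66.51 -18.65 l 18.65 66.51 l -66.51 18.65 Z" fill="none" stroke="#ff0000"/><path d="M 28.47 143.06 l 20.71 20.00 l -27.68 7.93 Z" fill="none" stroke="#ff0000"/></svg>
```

1 u = 1 mm; y_m = 196.34 − y.

[1] `<path>` rectangle, #ff0000→engrave S192 F3754: (30.89,184.07) → (85.41,184.07) → (85.41,114.93) → (30.89,114.93) → (30.89,184.07) (closed)

[2] `<polygon>` regular polygon, #ff0000→engrave S192 F3754: (111.56,84.58) → (26.49,53.66) → (42.25,142.80) → (111.56,84.58) (closed)

[3] `<circle>` circle, #ff0000→engrave S192 F3754: (113.23,43.49) → (105.00,63.35) → (85.14,71.58) → (65.28,63.35) → (57.05,43.49) → (65.28,23.63) → (85.14,15.40) → (105.00,23.63) → (113.23,43.49) (closed)

[4] `<path>` regular polygon, #ff0000→engrave S192 F3754: (14.57,130.68) → (81.08,149.33) → (99.73,82.82) → (33.22,64.17) → (14.57,130.68) (closed)

[5] `<path>` regular polygon, #ff0000→engrave S192 F3754: (28.47,53.28) → (49.18,33.28) → (21.50,25.35) → (28.47,53.28) (closed)

; Generated by LaserGRBL
G21
G90
G0 X30.89 Y184.07
M3 S192
G01 X85.41 Y184.07 F3754
G01 X85.41 Y114.93
G01 X30.89 Y114.93
G01 X30.89 Y184.07
M5
G0 X111.56 Y84.58
M3 S192
G01 X26.49 Y53.66 F3754
G01 X42.25 Y142.80
G01 X111.56 Y84.58
M5
G0 X113.23 Y43.49
M3 S192
G01 X105.00 Y63.35 F3754
G01 X85.14 Y71.58
G01 X65.28 Y63.35
G01 X57.05 Y43.49
G01 X65.28 Y23.63
G01 X85.14 Y15.40
G01 X105.00 Y23.63
G01 X113.23 Y43.49
M5
G0 X14.57 Y130.68
M3 S192
G01 X81.08 Y149.33 F3754
G01 X99.73 Y82.82
G01 X33.22 Y64.17
G01 X14.57 Y130.68
M5
G0 X28.47 Y53.28
M3 S192
G01 X49.18 Y33.28 F3754
G01 X21.50 Y25.35
G01 X28.47 Y53.28
M5
G0 X0.00 Y0.00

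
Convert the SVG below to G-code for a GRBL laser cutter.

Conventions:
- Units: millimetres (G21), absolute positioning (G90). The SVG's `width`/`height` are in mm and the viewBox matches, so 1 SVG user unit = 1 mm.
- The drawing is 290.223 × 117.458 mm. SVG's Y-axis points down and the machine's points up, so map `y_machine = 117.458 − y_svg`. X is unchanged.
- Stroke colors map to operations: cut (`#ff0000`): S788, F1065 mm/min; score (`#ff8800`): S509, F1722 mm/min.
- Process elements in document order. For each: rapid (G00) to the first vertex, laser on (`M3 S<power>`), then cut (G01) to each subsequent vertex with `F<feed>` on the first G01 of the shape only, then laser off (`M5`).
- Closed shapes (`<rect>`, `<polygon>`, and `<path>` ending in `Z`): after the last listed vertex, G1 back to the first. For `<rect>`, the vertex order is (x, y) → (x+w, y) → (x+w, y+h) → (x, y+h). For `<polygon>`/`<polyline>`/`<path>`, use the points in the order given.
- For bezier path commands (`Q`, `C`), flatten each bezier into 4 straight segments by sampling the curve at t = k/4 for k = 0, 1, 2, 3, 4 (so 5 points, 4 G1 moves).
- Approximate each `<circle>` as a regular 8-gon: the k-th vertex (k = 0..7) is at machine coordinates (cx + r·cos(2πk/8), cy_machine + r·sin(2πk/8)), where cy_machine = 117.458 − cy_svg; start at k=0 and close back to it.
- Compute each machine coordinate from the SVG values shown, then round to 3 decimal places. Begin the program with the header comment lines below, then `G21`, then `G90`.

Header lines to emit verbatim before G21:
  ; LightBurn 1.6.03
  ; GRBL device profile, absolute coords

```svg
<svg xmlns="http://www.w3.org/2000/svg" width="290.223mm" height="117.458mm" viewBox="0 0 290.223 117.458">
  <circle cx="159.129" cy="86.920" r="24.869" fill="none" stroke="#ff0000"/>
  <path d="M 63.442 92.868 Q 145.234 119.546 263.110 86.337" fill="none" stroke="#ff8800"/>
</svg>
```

Since the viewBox matches the mm dimensions, user units are millimetres directly. The only transform is the Y-flip y_m = 117.458 − y_svg.

Shape 1 is a circle drawn with `<circle>`. Its stroke #ff0000 means cut at S788, F1065. After flipping Y the toolpath is (183.998,30.538) → (176.714,48.123) → (159.129,55.407) → (141.544,48.123) → (134.260,30.538) → (141.544,12.953) → (159.129,5.669) → (176.714,12.953) → (183.998,30.538), returning to the start.

Shape 2 is a quadratic bezier drawn with `<path>`. Its stroke #ff8800 means score at S509, F1722. After flipping Y the toolpath is (63.442,24.590) → (106.593,14.994) → (154.255,12.884) → (206.427,18.259) → (263.110,31.121).

; LightBurn 1.6.03
; GRBL device profile, absolute coords
G21
G90
G00 X183.998 Y30.538
M3 S788
G01 X176.714 Y48.123 F1065
G01 X159.129 Y55.407
G01 X141.544 Y48.123
G01 X134.260 Y30.538
G01 X141.544 Y12.953
G01 X159.129 Y5.669
G01 X176.714 Y12.953
G01 X183.998 Y30.538
M5
G00 X63.442 Y24.590
M3 S509
G01 X106.593 Y14.994 F1722
G01 X154.255 Y12.884
G01 X206.427 Y18.259
G01 X263.110 Y31.121
M5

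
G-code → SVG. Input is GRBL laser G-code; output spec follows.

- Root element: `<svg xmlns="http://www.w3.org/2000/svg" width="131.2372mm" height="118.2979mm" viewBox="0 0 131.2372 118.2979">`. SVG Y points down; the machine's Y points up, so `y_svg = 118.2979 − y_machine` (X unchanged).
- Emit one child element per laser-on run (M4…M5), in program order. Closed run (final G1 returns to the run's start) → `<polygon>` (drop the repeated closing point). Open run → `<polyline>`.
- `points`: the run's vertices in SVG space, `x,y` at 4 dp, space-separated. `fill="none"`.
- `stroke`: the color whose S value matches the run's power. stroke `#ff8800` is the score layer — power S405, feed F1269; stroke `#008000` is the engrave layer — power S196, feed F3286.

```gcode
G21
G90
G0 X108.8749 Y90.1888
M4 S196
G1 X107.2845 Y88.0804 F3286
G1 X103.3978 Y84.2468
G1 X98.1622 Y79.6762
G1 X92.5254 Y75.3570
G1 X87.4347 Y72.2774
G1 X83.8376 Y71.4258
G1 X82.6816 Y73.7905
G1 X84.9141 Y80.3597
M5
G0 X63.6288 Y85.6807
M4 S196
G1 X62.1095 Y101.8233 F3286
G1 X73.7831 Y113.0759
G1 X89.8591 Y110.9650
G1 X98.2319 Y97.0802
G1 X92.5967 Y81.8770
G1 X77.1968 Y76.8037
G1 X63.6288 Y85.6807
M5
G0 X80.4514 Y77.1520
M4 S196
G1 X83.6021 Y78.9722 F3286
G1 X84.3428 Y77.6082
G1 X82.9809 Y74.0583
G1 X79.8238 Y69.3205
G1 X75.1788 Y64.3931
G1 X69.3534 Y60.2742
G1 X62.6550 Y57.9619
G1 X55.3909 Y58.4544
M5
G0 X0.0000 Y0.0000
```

Machine Y-up, SVG Y-down with viewBox height 118.2979, so y_svg = 118.2979 − y_machine; X carries over. Every run uses S196, so all elements get stroke `#008000` (engrave).

Run 1: The run is open, so emit a `<polyline>` with points (Y-flipped): 108.8749,28.1091 107.2845,30.2175 103.3978,34.0511 98.1622,38.6217 92.5254,42.9409 87.4347,46.0205 83.8376,46.8721 82.6816,44.5074 84.9141,37.9382.

Run 2: The run returns to its start, so emit a `<polygon>` with points (Y-flipped): 63.6288,32.6172 62.1095,16.4746 73.7831,5.2220 89.8591,7.3329 98.2319,21.2177 92.5967,36.4209 77.1968,41.4942.

Run 3: The run is open, so emit a `<polyline>` with points (Y-flipped): 80.4514,41.1459 83.6021,39.3257 84.3428,40.6897 82.9809,44.2396 79.8238,48.9774 75.1788,53.9048 69.3534,58.0237 62.6550,60.3360 55.3909,59.8435.

<svg xmlns="http://www.w3.org/2000/svg" width="131.2372mm" height="118.2979mm" viewBox="0 0 131.2372 118.2979">
  <polyline points="108.8749,28.1091 107.2845,30.2175 103.3978,34.0511 98.1622,38.6217 92.5254,42.9409 87.4347,46.0205 83.8376,46.8721 82.6816,44.5074 84.9141,37.9382" fill="none" stroke="#008000"/>
  <polygon points="63.6288,32.6172 62.1095,16.4746 73.7831,5.2220 89.8591,7.3329 98.2319,21.2177 92.5967,36.4209 77.1968,41.4942" fill="none" stroke="#008000"/>
  <polyline points="80.4514,41.1459 83.6021,39.3257 84.3428,40.6897 82.9809,44.2396 79.8238,48.9774 75.1788,53.9048 69.3534,58.0237 62.6550,60.3360 55.3909,59.8435" fill="none" stroke="#008000"/>
</svg>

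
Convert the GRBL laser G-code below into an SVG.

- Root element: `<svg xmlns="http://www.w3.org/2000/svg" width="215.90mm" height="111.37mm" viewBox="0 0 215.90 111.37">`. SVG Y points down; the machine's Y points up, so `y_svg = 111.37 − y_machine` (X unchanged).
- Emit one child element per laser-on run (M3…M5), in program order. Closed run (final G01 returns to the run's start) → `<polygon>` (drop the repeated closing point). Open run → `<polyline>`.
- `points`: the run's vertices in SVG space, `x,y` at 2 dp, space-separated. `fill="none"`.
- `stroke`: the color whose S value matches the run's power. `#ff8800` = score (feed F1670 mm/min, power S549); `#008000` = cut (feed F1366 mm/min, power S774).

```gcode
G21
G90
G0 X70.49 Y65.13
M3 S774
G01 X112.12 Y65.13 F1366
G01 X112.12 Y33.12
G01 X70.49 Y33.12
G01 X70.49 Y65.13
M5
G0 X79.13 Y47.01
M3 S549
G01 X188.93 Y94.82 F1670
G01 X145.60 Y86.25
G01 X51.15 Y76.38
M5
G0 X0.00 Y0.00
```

Machine Y-up, SVG Y-down with viewBox height 111.37, so y_svg = 111.37 − y_machine; X carries over.

Run 1: the run's S774 means `#008000` (cut). The run returns to its start, so emit a `<polygon>` with points (Y-flipped): 70.49,46.24 112.12,46.24 112.12,78.25 70.49,78.25.

Run 2: power S549 maps to stroke `#ff8800` (score). The run is open, so emit a `<polyline>` with points (Y-flipped): 79.13,64.36 188.93,16.55 145.60,25.12 51.15,34.99.

<svg xmlns="http://www.w3.org/2000/svg" width="215.90mm" height="111.37mm" viewBox="0 0 215.90 111.37">
  <polygon points="70.49,46.24 112.12,46.24 112.12,78.25 70.49,78.25" fill="none" stroke="#008000"/>
  <polyline points="79.13,64.36 188.93,16.55 145.60,25.12 51.15,34.99" fill="none" stroke="#ff8800"/>
</svg>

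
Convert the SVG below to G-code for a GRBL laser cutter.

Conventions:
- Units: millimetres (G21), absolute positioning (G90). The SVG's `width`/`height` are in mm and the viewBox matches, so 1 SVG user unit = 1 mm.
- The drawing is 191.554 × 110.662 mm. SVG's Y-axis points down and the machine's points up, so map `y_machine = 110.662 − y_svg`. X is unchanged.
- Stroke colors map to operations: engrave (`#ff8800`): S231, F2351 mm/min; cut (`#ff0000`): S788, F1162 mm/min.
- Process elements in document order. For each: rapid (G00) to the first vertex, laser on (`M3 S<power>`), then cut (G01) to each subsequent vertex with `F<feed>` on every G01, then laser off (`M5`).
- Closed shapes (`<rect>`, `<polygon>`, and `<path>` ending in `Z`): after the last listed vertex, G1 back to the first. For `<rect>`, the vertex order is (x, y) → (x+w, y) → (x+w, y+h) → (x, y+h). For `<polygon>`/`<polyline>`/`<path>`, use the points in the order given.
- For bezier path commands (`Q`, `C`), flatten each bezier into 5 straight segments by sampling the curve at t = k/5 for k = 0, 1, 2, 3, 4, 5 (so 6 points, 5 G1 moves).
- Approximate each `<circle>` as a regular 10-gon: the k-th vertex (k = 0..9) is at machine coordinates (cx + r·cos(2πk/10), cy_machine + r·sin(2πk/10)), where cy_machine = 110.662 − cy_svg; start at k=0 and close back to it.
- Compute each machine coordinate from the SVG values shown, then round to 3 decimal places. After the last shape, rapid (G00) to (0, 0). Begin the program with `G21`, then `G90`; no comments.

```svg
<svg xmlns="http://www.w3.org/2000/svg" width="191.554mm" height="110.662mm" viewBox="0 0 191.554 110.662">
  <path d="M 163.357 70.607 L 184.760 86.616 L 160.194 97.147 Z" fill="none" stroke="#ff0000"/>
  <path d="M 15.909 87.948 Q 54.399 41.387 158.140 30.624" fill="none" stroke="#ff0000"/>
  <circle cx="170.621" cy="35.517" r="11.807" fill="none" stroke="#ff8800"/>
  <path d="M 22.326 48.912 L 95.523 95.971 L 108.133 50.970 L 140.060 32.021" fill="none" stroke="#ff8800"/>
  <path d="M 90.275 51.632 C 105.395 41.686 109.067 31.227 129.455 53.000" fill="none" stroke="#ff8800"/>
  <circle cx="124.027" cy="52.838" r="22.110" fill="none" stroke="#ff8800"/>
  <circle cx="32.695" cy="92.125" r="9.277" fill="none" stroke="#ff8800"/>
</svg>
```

viewBox `0 0 191.554 110.662` with mm width/height → 1 unit = 1 mm. Flip: y_m = 110.662 − y_svg.

**Shape 1** — `<path>` regular polygon, stroke `#ff0000` → cut (S788, F1162). Machine vertices: (163.357,40.055) → (184.760,24.046) → (160.194,13.515) → (163.357,40.055). Closed: final G1 returns to the first vertex.

**Shape 2** — `<path>` quadratic bezier, stroke `#ff0000` → cut (S788, F1162). Control points (SVG): P0=(15.909,87.948), P1=(54.399,41.387), P2=(158.140,30.624); sampled at t=k/5. Machine vertices: (15.909,22.714) → (33.915,39.906) → (57.141,54.235) → (85.587,65.700) → (119.254,74.301) → (158.140,80.038). Open path.

**Shape 3** — `<circle>` circle, stroke `#ff8800` → engrave (S231, F2351). Machine vertices: (182.428,75.145) → (180.173,82.085) → (174.270,86.374) → (166.972,86.374) → (161.069,82.085) → (158.814,75.145) → (161.069,68.205) → (166.972,63.916) → (174.270,63.916) → (180.173,68.205) → (182.428,75.145). Closed: final G1 returns to the first vertex.

**Shape 4** — `<path>` open polyline, stroke `#ff8800` → engrave (S231, F2351). Machine vertices: (22.326,61.750) → (95.523,14.691) → (108.133,59.692) → (140.060,78.641). Open path.

**Shape 5** — `<path>` cubic bezier, stroke `#ff8800` → engrave (S231, F2351). Control points (SVG): P0=(90.275,51.632), P1=(105.395,41.686), P2=(109.067,31.227), P3=(129.455,53.000); sampled at t=k/5. Machine vertices: (90.275,59.030) → (98.199,64.797) → (104.726,69.116) → (111.211,70.414) → (119.003,67.120) → (129.455,57.662). Open path.

**Shape 6** — `<circle>` circle, stroke `#ff8800` → engrave (S231, F2351). Machine vertices: (146.137,57.824) → (141.914,70.820) → (130.859,78.852) → (117.195,78.852) → (106.140,70.820) → (101.917,57.824) → (106.140,44.828) → (117.195,36.796) → (130.859,36.796) → (141.914,44.828) → (146.137,57.824). Closed: final G1 returns to the first vertex.

**Shape 7** — `<circle>` circle, stroke `#ff8800` → engrave (S231, F2351). Machine vertices: (41.972,18.537) → (40.200,23.990) → (35.562,27.360) → (29.828,27.360) → (25.190,23.990) → (23.418,18.537) → (25.190,13.084) → (29.828,9.714) → (35.562,9.714) → (40.200,13.084) → (41.972,18.537). Closed: final G1 returns to the first vertex.

G21
G90
G00 X163.357 Y40.055
M3 S788
G01 X184.760 Y24.046 F1162
G01 X160.194 Y13.515 F1162
G01 X163.357 Y40.055 F1162
M5
G00 X15.909 Y22.714
M3 S788
G01 X33.915 Y39.906 F1162
G01 X57.141 Y54.235 F1162
G01 X85.587 Y65.700 F1162
G01 X119.254 Y74.301 F1162
G01 X158.140 Y80.038 F1162
M5
G00 X182.428 Y75.145
M3 S231
G01 X180.173 Y82.085 F2351
G01 X174.270 Y86.374 F2351
G01 X166.972 Y86.374 F2351
G01 X161.069 Y82.085 F2351
G01 X158.814 Y75.145 F2351
G01 X161.069 Y68.205 F2351
G01 X166.972 Y63.916 F2351
G01 X174.270 Y63.916 F2351
G01 X180.173 Y68.205 F2351
G01 X182.428 Y75.145 F2351
M5
G00 X22.326 Y61.750
M3 S231
G01 X95.523 Y14.691 F2351
G01 X108.133 Y59.692 F2351
G01 X140.060 Y78.641 F2351
M5
G00 X90.275 Y59.030
M3 S231
G01 X98.199 Y64.797 F2351
G01 X104.726 Y69.116 F2351
G01 X111.211 Y70.414 F2351
G01 X119.003 Y67.120 F2351
G01 X129.455 Y57.662 F2351
M5
G00 X146.137 Y57.824
M3 S231
G01 X141.914 Y70.820 F2351
G01 X130.859 Y78.852 F2351
G01 X117.195 Y78.852 F2351
G01 X106.140 Y70.820 F2351
G01 X101.917 Y57.824 F2351
G01 X106.140 Y44.828 F2351
G01 X117.195 Y36.796 F2351
G01 X130.859 Y36.796 F2351
G01 X141.914 Y44.828 F2351
G01 X146.137 Y57.824 F2351
M5
G00 X41.972 Y18.537
M3 S231
G01 X40.200 Y23.990 F2351
G01 X35.562 Y27.360 F2351
G01 X29.828 Y27.360 F2351
G01 X25.190 Y23.990 F2351
G01 X23.418 Y18.537 F2351
G01 X25.190 Y13.084 F2351
G01 X29.828 Y9.714 F2351
G01 X35.562 Y9.714 F2351
G01 X40.200 Y13.084 F2351
G01 X41.972 Y18.537 F2351
M5
G00 X0.000 Y0.000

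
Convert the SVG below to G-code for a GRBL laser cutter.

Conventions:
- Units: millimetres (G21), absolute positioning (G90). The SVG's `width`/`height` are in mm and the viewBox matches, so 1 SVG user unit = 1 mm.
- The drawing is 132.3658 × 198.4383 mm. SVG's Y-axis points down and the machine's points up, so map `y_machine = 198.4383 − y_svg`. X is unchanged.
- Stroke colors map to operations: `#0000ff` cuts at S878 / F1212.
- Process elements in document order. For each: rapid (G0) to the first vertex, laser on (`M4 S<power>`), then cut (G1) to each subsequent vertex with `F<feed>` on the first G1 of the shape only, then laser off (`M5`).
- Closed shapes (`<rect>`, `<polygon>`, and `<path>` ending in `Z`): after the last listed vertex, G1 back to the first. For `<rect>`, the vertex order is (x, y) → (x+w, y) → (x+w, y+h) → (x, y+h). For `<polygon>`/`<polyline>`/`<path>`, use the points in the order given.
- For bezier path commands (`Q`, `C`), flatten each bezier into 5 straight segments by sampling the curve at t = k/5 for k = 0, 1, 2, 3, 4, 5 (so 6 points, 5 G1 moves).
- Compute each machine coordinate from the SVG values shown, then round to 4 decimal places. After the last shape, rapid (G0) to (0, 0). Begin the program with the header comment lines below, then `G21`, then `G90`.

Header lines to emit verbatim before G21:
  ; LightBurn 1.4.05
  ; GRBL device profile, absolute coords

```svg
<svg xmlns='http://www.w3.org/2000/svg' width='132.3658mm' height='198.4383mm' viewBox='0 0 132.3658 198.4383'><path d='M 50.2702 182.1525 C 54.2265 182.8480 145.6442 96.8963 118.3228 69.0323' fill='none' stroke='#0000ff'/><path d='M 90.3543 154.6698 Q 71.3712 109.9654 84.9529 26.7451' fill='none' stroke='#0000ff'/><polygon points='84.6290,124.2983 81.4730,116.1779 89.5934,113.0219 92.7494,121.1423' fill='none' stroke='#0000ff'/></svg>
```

viewBox `0 0 132.3658 198.4383` with mm width/height → 1 unit = 1 mm. Flip: y_m = 198.4383 − y_svg.

**Shape 1** — `<path>` cubic bezier, stroke `#0000ff` → cut (S878, F1212). Control points (SVG): P0=(50.2702,182.1525), P1=(54.2265,182.8480), P2=(145.6442,96.8963), P3=(118.3228,69.0323); sampled at t=k/5. Machine vertices: (50.2702,16.2858) → (61.4897,25.1083) → (83.8024,47.7788) → (107.3105,77.3501) → (122.1166,106.8750) → (118.3228,129.4060). Open path.

**Shape 2** — `<path>` quadratic bezier, stroke `#0000ff` → cut (S878, F1212). Control points (SVG): P0=(90.3543,154.6698), P1=(71.3712,109.9654), P2=(84.9529,26.7451); sampled at t=k/5. Machine vertices: (90.3543,43.7685) → (84.0637,63.1909) → (80.3782,85.6946) → (79.2979,111.2795) → (80.8228,139.9457) → (84.9529,171.6932). Open path.

**Shape 3** — `<polygon>` regular polygon, stroke `#0000ff` → cut (S878, F1212). Machine vertices: (84.6290,74.1400) → (81.4730,82.2604) → (89.5934,85.4164) → (92.7494,77.2960) → (84.6290,74.1400). Closed: final G1 returns to the first vertex.

; LightBurn 1.4.05
; GRBL device profile, absolute coords
G21
G90
G0 X50.2702 Y16.2858
M4 S878
G1 X61.4897 Y25.1083 F1212
G1 X83.8024 Y47.7788
G1 X107.3105 Y77.3501
G1 X122.1166 Y106.8750
G1 X118.3228 Y129.4060
M5
G0 X90.3543 Y43.7685
M4 S878
G1 X84.0637 Y63.1909 F1212
G1 X80.3782 Y85.6946
G1 X79.2979 Y111.2795
G1 X80.8228 Y139.9457
G1 X84.9529 Y171.6932
M5
G0 X84.6290 Y74.1400
M4 S878
G1 X81.4730 Y82.2604 F1212
G1 X89.5934 Y85.4164
G1 X92.7494 Y77.2960
G1 X84.6290 Y74.1400
M5
G0 X0.0000 Y0.0000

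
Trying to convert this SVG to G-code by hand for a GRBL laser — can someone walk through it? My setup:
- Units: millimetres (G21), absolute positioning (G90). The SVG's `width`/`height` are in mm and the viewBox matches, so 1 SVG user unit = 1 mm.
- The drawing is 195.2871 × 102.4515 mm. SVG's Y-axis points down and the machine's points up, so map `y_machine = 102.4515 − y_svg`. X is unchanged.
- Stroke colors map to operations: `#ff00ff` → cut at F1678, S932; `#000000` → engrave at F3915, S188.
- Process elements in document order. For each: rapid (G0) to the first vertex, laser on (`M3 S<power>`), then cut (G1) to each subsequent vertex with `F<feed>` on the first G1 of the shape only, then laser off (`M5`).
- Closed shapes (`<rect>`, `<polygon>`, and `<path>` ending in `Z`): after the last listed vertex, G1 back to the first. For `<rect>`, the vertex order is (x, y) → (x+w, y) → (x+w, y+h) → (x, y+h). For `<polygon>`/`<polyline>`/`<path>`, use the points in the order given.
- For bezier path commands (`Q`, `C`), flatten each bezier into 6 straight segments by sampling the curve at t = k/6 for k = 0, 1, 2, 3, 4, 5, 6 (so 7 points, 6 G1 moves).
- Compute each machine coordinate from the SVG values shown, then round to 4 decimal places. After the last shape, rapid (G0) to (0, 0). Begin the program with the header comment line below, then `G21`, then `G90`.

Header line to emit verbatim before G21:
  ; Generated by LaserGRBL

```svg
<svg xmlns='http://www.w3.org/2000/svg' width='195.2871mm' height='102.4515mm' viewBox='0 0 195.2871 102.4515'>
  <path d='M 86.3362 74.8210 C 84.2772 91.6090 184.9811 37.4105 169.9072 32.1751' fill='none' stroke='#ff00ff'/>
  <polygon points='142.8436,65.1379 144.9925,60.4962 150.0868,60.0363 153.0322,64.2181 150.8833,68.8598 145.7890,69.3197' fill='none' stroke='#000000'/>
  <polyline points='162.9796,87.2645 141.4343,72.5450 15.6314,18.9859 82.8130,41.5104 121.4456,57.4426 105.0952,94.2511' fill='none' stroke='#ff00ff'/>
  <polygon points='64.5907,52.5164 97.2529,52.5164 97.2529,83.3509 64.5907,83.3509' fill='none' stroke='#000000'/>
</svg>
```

viewBox `0 0 195.2871 102.4515` with mm width/height → 1 unit = 1 mm. Flip: y_m = 102.4515 − y_svg.

**Shape 1** — `<path>` cubic bezier, stroke `#ff00ff` → cut (S932, F1678). Control points (SVG): P0=(86.3362,74.8210), P1=(84.2772,91.6090), P2=(184.9811,37.4105), P3=(169.9072,32.1751); sampled at t=k/6. Machine vertices: (86.3362,27.6305) → (92.8585,24.5967) → (110.4374,30.0621) → (133.0023,40.6947) → (154.4826,53.1625) → (168.8078,64.1338) → (169.9072,70.2764). Open path.

**Shape 2** — `<polygon>` regular polygon, stroke `#000000` → engrave (S188, F3915). Machine vertices: (142.8436,37.3136) → (144.9925,41.9553) → (150.0868,42.4152) → (153.0322,38.2334) → (150.8833,33.5917) → (145.7890,33.1318) → (142.8436,37.3136). Closed: final G1 returns to the first vertex.

**Shape 3** — `<polyline>` open polyline, stroke `#ff00ff` → cut (S932, F1678). Machine vertices: (162.9796,15.1870) → (141.4343,29.9065) → (15.6314,83.4656) → (82.8130,60.9411) → (121.4456,45.0089) → (105.0952,8.2004). Open path.

**Shape 4** — `<polygon>` rectangle, stroke `#000000` → engrave (S188, F3915). Machine vertices: (64.5907,49.9351) → (97.2529,49.9351) → (97.2529,19.1006) → (64.5907,19.1006) → (64.5907,49.9351). Closed: final G1 returns to the first vertex.

; Generated by LaserGRBL
G21
G90
G0 X86.3362 Y27.6305
M3 S932
G1 X92.8585 Y24.5967 F1678
G1 X110.4374 Y30.0621
G1 X133.0023 Y40.6947
G1 X154.4826 Y53.1625
G1 X168.8078 Y64.1338
G1 X169.9072 Y70.2764
M5
G0 X142.8436 Y37.3136
M3 S188
G1 X144.9925 Y41.9553 F3915
G1 X150.0868 Y42.4152
G1 X153.0322 Y38.2334
G1 X150.8833 Y33.5917
G1 X145.7890 Y33.1318
G1 X142.8436 Y37.3136
M5
G0 X162.9796 Y15.1870
M3 S932
G1 X141.4343 Y29.9065 F1678
G1 X15.6314 Y83.4656
G1 X82.8130 Y60.9411
G1 X121.4456 Y45.0089
G1 X105.0952 Y8.2004
M5
G0 X64.5907 Y49.9351
M3 S188
G1 X97.2529 Y49.9351 F3915
G1 X97.2529 Y19.1006
G1 X64.5907 Y19.1006
G1 X64.5907 Y49.9351
M5
G0 X0.0000 Y0.0000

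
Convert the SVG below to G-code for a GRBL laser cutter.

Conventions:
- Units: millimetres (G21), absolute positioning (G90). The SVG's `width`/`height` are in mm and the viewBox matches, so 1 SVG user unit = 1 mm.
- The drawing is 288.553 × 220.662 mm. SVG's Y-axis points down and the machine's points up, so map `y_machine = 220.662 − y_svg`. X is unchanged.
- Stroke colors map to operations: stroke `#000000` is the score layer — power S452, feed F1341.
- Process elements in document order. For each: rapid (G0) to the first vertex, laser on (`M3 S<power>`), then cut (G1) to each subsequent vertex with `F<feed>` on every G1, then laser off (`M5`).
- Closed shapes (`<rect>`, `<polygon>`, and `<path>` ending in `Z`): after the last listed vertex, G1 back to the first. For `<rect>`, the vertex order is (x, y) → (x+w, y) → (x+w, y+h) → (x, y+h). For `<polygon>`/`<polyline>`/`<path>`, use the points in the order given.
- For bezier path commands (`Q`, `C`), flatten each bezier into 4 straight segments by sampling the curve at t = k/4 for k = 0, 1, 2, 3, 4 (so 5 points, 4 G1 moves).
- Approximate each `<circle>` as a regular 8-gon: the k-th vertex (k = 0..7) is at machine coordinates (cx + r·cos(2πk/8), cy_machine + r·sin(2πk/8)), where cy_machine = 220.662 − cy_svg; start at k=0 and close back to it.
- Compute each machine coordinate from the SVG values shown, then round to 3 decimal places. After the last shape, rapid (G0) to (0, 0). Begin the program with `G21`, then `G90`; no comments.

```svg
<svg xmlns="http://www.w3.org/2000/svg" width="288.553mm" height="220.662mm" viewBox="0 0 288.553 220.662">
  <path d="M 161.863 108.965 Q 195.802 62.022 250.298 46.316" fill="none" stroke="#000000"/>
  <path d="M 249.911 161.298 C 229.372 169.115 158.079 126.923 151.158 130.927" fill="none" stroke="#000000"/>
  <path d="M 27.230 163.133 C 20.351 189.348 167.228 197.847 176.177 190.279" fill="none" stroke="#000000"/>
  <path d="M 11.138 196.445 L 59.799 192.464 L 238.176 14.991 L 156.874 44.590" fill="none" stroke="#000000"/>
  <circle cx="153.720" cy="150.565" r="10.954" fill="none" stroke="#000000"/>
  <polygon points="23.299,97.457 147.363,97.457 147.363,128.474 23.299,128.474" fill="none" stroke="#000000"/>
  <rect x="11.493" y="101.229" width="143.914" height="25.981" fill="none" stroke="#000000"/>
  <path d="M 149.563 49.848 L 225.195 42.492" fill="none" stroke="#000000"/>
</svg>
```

Since the viewBox matches the mm dimensions, user units are millimetres directly. The only transform is the Y-flip y_m = 220.662 − y_svg.

Shape 1 is a quadratic bezier drawn with `<path>`. Its stroke #000000 means score at S452, F1341. After flipping Y the toolpath is (161.863,111.697) → (180.117,133.216) → (200.941,150.831) → (224.335,164.541) → (250.298,174.346).

Shape 2 is a cubic bezier drawn with `<path>`. Its stroke #000000 means score at S452, F1341. After flipping Y the toolpath is (249.911,59.364) → (226.789,61.375) → (195.428,73.120) → (166.620,85.579) → (151.158,89.735).

Shape 3 is a cubic bezier drawn with `<path>`. Its stroke #000000 means score at S452, F1341. After flipping Y the toolpath is (27.230,57.529) → (46.342,41.164) → (95.768,31.287) → (148.161,27.745) → (176.177,30.383).

Shape 4 is a open polyline drawn with `<path>`. Its stroke #000000 means score at S452, F1341. After flipping Y the toolpath is (11.138,24.217) → (59.799,28.198) → (238.176,205.671) → (156.874,176.072).

Shape 5 is a circle drawn with `<circle>`. Its stroke #000000 means score at S452, F1341. After flipping Y the toolpath is (164.674,70.097) → (161.466,77.843) → (153.720,81.051) → (145.974,77.843) → (142.766,70.097) → (145.974,62.351) → (153.720,59.143) → (161.466,62.351) → (164.674,70.097), returning to the start.

Shape 6 is a rectangle drawn with `<polygon>`. Its stroke #000000 means score at S452, F1341. After flipping Y the toolpath is (23.299,123.205) → (147.363,123.205) → (147.363,92.188) → (23.299,92.188) → (23.299,123.205), returning to the start.

Shape 7 is a rectangle drawn with `<rect>`. Its stroke #000000 means score at S452, F1341. After flipping Y the toolpath is (11.493,119.433) → (155.407,119.433) → (155.407,93.452) → (11.493,93.452) → (11.493,119.433), returning to the start.

Shape 8 is a line segment drawn with `<path>`. Its stroke #000000 means score at S452, F1341. After flipping Y the toolpath is (149.563,170.814) → (225.195,178.170).

G21
G90
G0 X161.863 Y111.697
M3 S452
G1 X180.117 Y133.216 F1341
G1 X200.941 Y150.831 F1341
G1 X224.335 Y164.541 F1341
G1 X250.298 Y174.346 F1341
M5
G0 X249.911 Y59.364
M3 S452
G1 X226.789 Y61.375 F1341
G1 X195.428 Y73.120 F1341
G1 X166.620 Y85.579 F1341
G1 X151.158 Y89.735 F1341
M5
G0 X27.230 Y57.529
M3 S452
G1 X46.342 Y41.164 F1341
G1 X95.768 Y31.287 F1341
G1 X148.161 Y27.745 F1341
G1 X176.177 Y30.383 F1341
M5
G0 X11.138 Y24.217
M3 S452
G1 X59.799 Y28.198 F1341
G1 X238.176 Y205.671 F1341
G1 X156.874 Y176.072 F1341
M5
G0 X164.674 Y70.097
M3 S452
G1 X161.466 Y77.843 F1341
G1 X153.720 Y81.051 F1341
G1 X145.974 Y77.843 F1341
G1 X142.766 Y70.097 F1341
G1 X145.974 Y62.351 F1341
G1 X153.720 Y59.143 F1341
G1 X161.466 Y62.351 F1341
G1 X164.674 Y70.097 F1341
M5
G0 X23.299 Y123.205
M3 S452
G1 X147.363 Y123.205 F1341
G1 X147.363 Y92.188 F1341
G1 X23.299 Y92.188 F1341
G1 X23.299 Y123.205 F1341
M5
G0 X11.493 Y119.433
M3 S452
G1 X155.407 Y119.433 F1341
G1 X155.407 Y93.452 F1341
G1 X11.493 Y93.452 F1341
G1 X11.493 Y119.433 F1341
M5
G0 X149.563 Y170.814
M3 S452
G1 X225.195 Y178.170 F1341
M5
G0 X0.000 Y0.000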